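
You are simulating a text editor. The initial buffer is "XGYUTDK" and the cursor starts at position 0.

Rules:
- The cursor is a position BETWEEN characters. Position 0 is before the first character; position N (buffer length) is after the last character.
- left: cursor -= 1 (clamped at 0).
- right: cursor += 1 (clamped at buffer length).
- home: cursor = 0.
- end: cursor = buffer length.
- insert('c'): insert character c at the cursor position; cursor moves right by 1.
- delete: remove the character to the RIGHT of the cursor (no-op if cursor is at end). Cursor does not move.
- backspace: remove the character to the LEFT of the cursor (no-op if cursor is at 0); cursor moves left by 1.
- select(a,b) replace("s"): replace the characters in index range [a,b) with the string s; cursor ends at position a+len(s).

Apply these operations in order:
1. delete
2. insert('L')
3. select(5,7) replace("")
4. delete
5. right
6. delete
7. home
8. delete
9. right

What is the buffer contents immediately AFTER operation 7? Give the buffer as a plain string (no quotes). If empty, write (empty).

Answer: LGYUT

Derivation:
After op 1 (delete): buf='GYUTDK' cursor=0
After op 2 (insert('L')): buf='LGYUTDK' cursor=1
After op 3 (select(5,7) replace("")): buf='LGYUT' cursor=5
After op 4 (delete): buf='LGYUT' cursor=5
After op 5 (right): buf='LGYUT' cursor=5
After op 6 (delete): buf='LGYUT' cursor=5
After op 7 (home): buf='LGYUT' cursor=0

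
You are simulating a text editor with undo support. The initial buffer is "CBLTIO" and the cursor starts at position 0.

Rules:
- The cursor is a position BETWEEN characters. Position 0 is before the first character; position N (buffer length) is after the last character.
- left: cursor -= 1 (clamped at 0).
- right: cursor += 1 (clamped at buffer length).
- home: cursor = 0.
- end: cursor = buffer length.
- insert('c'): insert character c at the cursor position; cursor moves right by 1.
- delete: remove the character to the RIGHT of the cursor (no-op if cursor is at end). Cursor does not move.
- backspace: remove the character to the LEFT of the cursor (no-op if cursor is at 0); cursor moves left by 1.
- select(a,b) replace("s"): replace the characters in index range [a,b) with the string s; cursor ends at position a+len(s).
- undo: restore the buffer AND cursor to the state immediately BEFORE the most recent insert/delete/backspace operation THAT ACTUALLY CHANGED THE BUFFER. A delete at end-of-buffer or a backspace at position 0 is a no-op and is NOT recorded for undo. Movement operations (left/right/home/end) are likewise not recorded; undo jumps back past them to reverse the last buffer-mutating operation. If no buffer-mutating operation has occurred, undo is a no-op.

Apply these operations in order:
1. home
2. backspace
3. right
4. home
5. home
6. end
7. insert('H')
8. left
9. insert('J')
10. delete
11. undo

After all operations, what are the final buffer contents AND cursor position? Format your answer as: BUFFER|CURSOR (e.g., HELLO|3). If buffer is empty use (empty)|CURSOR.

Answer: CBLTIOJH|7

Derivation:
After op 1 (home): buf='CBLTIO' cursor=0
After op 2 (backspace): buf='CBLTIO' cursor=0
After op 3 (right): buf='CBLTIO' cursor=1
After op 4 (home): buf='CBLTIO' cursor=0
After op 5 (home): buf='CBLTIO' cursor=0
After op 6 (end): buf='CBLTIO' cursor=6
After op 7 (insert('H')): buf='CBLTIOH' cursor=7
After op 8 (left): buf='CBLTIOH' cursor=6
After op 9 (insert('J')): buf='CBLTIOJH' cursor=7
After op 10 (delete): buf='CBLTIOJ' cursor=7
After op 11 (undo): buf='CBLTIOJH' cursor=7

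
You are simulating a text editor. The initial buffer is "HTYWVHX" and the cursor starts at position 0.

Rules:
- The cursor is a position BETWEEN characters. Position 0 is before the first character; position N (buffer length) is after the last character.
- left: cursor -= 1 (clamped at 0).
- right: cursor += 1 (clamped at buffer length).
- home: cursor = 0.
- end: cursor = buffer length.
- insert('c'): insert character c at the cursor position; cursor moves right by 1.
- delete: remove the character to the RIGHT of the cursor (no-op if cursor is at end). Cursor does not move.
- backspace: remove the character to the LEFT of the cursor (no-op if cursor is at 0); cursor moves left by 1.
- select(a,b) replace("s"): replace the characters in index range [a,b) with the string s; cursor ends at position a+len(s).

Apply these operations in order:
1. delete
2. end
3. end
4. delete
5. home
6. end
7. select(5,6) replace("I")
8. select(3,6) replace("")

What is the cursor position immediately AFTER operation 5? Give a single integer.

After op 1 (delete): buf='TYWVHX' cursor=0
After op 2 (end): buf='TYWVHX' cursor=6
After op 3 (end): buf='TYWVHX' cursor=6
After op 4 (delete): buf='TYWVHX' cursor=6
After op 5 (home): buf='TYWVHX' cursor=0

Answer: 0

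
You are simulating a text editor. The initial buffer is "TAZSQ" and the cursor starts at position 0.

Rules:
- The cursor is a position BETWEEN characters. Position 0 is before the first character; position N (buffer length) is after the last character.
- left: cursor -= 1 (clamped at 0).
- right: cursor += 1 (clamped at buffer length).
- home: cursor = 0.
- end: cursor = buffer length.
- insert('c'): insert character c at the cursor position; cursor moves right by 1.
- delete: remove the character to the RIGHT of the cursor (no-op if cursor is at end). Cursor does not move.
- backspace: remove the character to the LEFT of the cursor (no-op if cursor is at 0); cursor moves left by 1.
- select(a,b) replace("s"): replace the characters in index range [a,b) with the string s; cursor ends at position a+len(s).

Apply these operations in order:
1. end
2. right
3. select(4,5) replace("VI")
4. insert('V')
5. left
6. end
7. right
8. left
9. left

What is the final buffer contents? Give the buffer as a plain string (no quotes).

Answer: TAZSVIV

Derivation:
After op 1 (end): buf='TAZSQ' cursor=5
After op 2 (right): buf='TAZSQ' cursor=5
After op 3 (select(4,5) replace("VI")): buf='TAZSVI' cursor=6
After op 4 (insert('V')): buf='TAZSVIV' cursor=7
After op 5 (left): buf='TAZSVIV' cursor=6
After op 6 (end): buf='TAZSVIV' cursor=7
After op 7 (right): buf='TAZSVIV' cursor=7
After op 8 (left): buf='TAZSVIV' cursor=6
After op 9 (left): buf='TAZSVIV' cursor=5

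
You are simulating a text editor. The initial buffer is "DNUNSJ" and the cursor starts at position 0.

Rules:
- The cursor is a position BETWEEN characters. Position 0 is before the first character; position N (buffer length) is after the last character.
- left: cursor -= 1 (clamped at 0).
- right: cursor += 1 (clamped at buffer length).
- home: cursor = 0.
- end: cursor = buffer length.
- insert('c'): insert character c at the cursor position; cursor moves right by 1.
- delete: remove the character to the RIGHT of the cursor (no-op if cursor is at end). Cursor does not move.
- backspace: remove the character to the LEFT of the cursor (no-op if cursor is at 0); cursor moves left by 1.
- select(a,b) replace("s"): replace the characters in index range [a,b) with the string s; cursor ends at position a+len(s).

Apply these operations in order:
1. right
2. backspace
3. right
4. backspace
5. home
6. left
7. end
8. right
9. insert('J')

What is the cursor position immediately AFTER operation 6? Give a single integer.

Answer: 0

Derivation:
After op 1 (right): buf='DNUNSJ' cursor=1
After op 2 (backspace): buf='NUNSJ' cursor=0
After op 3 (right): buf='NUNSJ' cursor=1
After op 4 (backspace): buf='UNSJ' cursor=0
After op 5 (home): buf='UNSJ' cursor=0
After op 6 (left): buf='UNSJ' cursor=0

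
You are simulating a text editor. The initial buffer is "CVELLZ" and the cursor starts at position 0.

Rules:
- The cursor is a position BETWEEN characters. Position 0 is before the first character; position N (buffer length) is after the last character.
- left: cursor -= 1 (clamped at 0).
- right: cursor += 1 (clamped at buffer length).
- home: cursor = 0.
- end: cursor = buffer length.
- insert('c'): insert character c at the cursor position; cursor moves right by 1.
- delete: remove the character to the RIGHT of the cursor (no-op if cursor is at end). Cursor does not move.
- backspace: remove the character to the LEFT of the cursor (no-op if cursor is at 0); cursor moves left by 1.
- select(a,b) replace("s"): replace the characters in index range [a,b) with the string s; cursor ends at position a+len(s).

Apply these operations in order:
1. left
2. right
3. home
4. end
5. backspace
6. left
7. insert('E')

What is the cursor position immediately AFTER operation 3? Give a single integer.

Answer: 0

Derivation:
After op 1 (left): buf='CVELLZ' cursor=0
After op 2 (right): buf='CVELLZ' cursor=1
After op 3 (home): buf='CVELLZ' cursor=0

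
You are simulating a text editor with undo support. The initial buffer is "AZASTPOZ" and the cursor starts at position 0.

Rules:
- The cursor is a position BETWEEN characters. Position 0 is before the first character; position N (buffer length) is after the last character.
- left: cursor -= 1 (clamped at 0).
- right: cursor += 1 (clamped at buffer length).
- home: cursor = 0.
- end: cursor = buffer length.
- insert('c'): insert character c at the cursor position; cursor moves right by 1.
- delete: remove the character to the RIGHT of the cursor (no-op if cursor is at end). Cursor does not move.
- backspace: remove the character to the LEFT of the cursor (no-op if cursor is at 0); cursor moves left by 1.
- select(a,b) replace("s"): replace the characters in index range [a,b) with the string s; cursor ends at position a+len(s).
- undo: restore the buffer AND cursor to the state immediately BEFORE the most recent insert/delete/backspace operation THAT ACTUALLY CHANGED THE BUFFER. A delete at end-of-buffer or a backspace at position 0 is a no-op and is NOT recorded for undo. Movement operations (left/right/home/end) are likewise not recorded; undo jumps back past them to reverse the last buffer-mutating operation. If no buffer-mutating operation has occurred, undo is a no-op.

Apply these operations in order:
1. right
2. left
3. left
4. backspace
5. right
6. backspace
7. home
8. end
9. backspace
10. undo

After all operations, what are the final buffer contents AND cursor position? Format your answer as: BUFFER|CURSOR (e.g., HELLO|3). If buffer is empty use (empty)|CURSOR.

After op 1 (right): buf='AZASTPOZ' cursor=1
After op 2 (left): buf='AZASTPOZ' cursor=0
After op 3 (left): buf='AZASTPOZ' cursor=0
After op 4 (backspace): buf='AZASTPOZ' cursor=0
After op 5 (right): buf='AZASTPOZ' cursor=1
After op 6 (backspace): buf='ZASTPOZ' cursor=0
After op 7 (home): buf='ZASTPOZ' cursor=0
After op 8 (end): buf='ZASTPOZ' cursor=7
After op 9 (backspace): buf='ZASTPO' cursor=6
After op 10 (undo): buf='ZASTPOZ' cursor=7

Answer: ZASTPOZ|7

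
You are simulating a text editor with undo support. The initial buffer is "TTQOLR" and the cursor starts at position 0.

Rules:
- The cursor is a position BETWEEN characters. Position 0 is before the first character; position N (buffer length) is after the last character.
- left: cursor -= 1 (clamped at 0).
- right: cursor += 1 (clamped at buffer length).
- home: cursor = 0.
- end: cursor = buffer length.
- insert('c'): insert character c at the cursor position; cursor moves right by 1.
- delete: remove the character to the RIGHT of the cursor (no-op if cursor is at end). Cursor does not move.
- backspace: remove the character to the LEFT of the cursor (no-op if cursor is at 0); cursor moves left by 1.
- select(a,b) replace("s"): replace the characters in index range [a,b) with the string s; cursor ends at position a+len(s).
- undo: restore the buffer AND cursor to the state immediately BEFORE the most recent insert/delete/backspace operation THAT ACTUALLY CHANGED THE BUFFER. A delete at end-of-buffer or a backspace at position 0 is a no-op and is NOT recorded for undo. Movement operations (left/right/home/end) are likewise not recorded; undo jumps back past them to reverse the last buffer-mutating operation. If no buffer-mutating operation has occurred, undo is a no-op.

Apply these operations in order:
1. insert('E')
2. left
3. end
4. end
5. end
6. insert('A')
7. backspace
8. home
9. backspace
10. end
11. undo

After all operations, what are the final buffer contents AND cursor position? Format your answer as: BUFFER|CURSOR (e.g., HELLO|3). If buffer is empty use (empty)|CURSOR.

After op 1 (insert('E')): buf='ETTQOLR' cursor=1
After op 2 (left): buf='ETTQOLR' cursor=0
After op 3 (end): buf='ETTQOLR' cursor=7
After op 4 (end): buf='ETTQOLR' cursor=7
After op 5 (end): buf='ETTQOLR' cursor=7
After op 6 (insert('A')): buf='ETTQOLRA' cursor=8
After op 7 (backspace): buf='ETTQOLR' cursor=7
After op 8 (home): buf='ETTQOLR' cursor=0
After op 9 (backspace): buf='ETTQOLR' cursor=0
After op 10 (end): buf='ETTQOLR' cursor=7
After op 11 (undo): buf='ETTQOLRA' cursor=8

Answer: ETTQOLRA|8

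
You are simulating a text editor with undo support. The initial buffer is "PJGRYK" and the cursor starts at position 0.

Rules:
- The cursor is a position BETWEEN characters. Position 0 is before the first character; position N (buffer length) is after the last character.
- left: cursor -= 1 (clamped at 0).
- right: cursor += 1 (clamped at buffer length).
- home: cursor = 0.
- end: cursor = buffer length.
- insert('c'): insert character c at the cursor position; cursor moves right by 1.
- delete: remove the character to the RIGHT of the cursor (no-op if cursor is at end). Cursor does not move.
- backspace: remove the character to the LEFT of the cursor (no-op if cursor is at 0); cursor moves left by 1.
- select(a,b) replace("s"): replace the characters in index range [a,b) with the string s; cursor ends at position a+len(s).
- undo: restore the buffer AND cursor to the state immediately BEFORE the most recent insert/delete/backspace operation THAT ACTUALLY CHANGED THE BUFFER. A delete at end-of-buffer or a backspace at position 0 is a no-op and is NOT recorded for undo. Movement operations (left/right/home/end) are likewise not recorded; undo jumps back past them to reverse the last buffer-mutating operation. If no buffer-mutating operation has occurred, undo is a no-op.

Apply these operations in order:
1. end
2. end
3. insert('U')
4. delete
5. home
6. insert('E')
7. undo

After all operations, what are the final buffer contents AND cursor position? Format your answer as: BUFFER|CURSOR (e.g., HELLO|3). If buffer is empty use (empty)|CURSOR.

After op 1 (end): buf='PJGRYK' cursor=6
After op 2 (end): buf='PJGRYK' cursor=6
After op 3 (insert('U')): buf='PJGRYKU' cursor=7
After op 4 (delete): buf='PJGRYKU' cursor=7
After op 5 (home): buf='PJGRYKU' cursor=0
After op 6 (insert('E')): buf='EPJGRYKU' cursor=1
After op 7 (undo): buf='PJGRYKU' cursor=0

Answer: PJGRYKU|0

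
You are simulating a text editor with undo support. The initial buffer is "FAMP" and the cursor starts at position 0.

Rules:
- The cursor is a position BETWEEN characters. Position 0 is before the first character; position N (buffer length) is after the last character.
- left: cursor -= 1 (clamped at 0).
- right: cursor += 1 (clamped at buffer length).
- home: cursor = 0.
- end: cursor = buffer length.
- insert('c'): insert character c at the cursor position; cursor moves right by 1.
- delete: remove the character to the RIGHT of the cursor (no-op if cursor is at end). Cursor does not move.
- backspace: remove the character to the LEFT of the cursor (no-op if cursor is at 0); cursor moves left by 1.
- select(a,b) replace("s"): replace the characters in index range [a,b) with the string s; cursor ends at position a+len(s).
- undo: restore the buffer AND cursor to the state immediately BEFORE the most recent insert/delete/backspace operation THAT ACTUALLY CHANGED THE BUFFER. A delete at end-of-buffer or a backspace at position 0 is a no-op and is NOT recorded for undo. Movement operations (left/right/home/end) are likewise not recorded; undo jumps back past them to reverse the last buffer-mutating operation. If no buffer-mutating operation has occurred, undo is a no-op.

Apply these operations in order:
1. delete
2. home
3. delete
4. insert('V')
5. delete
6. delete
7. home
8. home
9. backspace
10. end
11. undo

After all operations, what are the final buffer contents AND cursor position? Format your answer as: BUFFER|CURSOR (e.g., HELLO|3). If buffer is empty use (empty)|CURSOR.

After op 1 (delete): buf='AMP' cursor=0
After op 2 (home): buf='AMP' cursor=0
After op 3 (delete): buf='MP' cursor=0
After op 4 (insert('V')): buf='VMP' cursor=1
After op 5 (delete): buf='VP' cursor=1
After op 6 (delete): buf='V' cursor=1
After op 7 (home): buf='V' cursor=0
After op 8 (home): buf='V' cursor=0
After op 9 (backspace): buf='V' cursor=0
After op 10 (end): buf='V' cursor=1
After op 11 (undo): buf='VP' cursor=1

Answer: VP|1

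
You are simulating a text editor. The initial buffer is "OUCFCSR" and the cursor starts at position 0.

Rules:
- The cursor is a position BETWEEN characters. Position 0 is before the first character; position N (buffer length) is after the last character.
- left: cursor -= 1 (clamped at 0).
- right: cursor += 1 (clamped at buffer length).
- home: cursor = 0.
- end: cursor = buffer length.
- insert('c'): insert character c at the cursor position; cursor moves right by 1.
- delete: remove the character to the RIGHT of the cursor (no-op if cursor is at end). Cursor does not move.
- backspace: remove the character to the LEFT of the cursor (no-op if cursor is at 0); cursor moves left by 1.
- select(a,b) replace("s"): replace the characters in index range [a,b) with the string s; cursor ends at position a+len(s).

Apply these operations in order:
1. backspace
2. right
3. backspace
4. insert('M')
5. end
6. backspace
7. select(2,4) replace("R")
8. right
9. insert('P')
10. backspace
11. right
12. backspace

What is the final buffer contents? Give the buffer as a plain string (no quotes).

After op 1 (backspace): buf='OUCFCSR' cursor=0
After op 2 (right): buf='OUCFCSR' cursor=1
After op 3 (backspace): buf='UCFCSR' cursor=0
After op 4 (insert('M')): buf='MUCFCSR' cursor=1
After op 5 (end): buf='MUCFCSR' cursor=7
After op 6 (backspace): buf='MUCFCS' cursor=6
After op 7 (select(2,4) replace("R")): buf='MURCS' cursor=3
After op 8 (right): buf='MURCS' cursor=4
After op 9 (insert('P')): buf='MURCPS' cursor=5
After op 10 (backspace): buf='MURCS' cursor=4
After op 11 (right): buf='MURCS' cursor=5
After op 12 (backspace): buf='MURC' cursor=4

Answer: MURC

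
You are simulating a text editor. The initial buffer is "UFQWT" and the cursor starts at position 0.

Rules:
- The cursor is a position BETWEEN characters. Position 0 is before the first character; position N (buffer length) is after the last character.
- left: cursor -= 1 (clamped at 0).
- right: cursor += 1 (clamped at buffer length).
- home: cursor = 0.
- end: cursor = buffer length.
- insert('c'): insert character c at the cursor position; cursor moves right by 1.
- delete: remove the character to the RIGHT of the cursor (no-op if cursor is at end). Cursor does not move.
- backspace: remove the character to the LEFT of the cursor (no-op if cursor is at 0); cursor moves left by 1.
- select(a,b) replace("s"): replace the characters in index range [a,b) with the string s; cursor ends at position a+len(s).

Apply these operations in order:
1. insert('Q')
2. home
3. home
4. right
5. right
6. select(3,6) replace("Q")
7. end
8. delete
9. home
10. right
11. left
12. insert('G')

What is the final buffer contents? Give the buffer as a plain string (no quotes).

After op 1 (insert('Q')): buf='QUFQWT' cursor=1
After op 2 (home): buf='QUFQWT' cursor=0
After op 3 (home): buf='QUFQWT' cursor=0
After op 4 (right): buf='QUFQWT' cursor=1
After op 5 (right): buf='QUFQWT' cursor=2
After op 6 (select(3,6) replace("Q")): buf='QUFQ' cursor=4
After op 7 (end): buf='QUFQ' cursor=4
After op 8 (delete): buf='QUFQ' cursor=4
After op 9 (home): buf='QUFQ' cursor=0
After op 10 (right): buf='QUFQ' cursor=1
After op 11 (left): buf='QUFQ' cursor=0
After op 12 (insert('G')): buf='GQUFQ' cursor=1

Answer: GQUFQ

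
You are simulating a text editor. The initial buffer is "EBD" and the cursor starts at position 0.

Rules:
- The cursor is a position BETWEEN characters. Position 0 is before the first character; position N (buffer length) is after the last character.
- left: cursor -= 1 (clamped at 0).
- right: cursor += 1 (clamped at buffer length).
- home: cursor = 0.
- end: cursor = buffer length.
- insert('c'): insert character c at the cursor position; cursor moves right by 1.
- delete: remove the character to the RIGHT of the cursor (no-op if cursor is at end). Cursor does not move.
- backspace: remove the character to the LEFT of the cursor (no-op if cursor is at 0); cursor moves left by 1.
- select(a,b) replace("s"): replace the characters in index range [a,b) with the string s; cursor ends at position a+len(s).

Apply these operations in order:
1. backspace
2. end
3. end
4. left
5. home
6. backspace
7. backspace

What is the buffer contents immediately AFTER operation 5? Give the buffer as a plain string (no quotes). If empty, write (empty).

After op 1 (backspace): buf='EBD' cursor=0
After op 2 (end): buf='EBD' cursor=3
After op 3 (end): buf='EBD' cursor=3
After op 4 (left): buf='EBD' cursor=2
After op 5 (home): buf='EBD' cursor=0

Answer: EBD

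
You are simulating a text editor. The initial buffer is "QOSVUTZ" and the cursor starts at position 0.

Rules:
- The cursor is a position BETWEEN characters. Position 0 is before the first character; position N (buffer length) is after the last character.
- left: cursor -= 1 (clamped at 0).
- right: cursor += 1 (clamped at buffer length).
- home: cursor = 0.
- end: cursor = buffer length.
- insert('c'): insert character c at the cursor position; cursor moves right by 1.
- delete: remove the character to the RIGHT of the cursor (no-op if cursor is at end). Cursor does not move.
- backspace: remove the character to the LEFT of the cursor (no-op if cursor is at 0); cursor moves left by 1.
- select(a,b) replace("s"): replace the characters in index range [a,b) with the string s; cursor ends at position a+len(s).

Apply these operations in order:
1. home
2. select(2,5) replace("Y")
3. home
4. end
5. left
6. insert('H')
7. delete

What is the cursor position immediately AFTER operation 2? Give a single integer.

After op 1 (home): buf='QOSVUTZ' cursor=0
After op 2 (select(2,5) replace("Y")): buf='QOYTZ' cursor=3

Answer: 3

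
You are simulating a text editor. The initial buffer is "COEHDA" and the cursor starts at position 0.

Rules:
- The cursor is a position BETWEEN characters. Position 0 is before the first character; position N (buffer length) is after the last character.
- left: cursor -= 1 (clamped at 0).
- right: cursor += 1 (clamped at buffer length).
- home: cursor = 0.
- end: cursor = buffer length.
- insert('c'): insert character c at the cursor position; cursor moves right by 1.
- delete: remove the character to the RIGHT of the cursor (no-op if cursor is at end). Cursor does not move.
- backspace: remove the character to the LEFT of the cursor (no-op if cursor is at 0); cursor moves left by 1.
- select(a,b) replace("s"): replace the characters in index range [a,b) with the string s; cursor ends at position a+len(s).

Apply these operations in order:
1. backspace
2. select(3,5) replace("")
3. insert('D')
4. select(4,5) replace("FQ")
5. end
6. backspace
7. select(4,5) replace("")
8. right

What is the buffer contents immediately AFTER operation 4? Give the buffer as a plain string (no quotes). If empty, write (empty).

Answer: COEDFQ

Derivation:
After op 1 (backspace): buf='COEHDA' cursor=0
After op 2 (select(3,5) replace("")): buf='COEA' cursor=3
After op 3 (insert('D')): buf='COEDA' cursor=4
After op 4 (select(4,5) replace("FQ")): buf='COEDFQ' cursor=6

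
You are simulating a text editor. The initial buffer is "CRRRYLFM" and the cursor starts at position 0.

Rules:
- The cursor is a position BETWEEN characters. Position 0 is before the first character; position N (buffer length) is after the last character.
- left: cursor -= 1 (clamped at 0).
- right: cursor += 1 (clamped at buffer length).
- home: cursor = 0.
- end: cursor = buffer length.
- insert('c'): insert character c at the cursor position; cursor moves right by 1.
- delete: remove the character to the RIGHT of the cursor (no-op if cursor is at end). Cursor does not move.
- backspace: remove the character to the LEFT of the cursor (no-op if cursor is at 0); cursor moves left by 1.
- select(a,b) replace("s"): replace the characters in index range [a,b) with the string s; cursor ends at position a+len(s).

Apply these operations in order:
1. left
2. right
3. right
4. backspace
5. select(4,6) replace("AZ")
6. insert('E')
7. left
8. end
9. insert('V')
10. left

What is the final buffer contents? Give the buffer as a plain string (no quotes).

Answer: CRRYAZEMV

Derivation:
After op 1 (left): buf='CRRRYLFM' cursor=0
After op 2 (right): buf='CRRRYLFM' cursor=1
After op 3 (right): buf='CRRRYLFM' cursor=2
After op 4 (backspace): buf='CRRYLFM' cursor=1
After op 5 (select(4,6) replace("AZ")): buf='CRRYAZM' cursor=6
After op 6 (insert('E')): buf='CRRYAZEM' cursor=7
After op 7 (left): buf='CRRYAZEM' cursor=6
After op 8 (end): buf='CRRYAZEM' cursor=8
After op 9 (insert('V')): buf='CRRYAZEMV' cursor=9
After op 10 (left): buf='CRRYAZEMV' cursor=8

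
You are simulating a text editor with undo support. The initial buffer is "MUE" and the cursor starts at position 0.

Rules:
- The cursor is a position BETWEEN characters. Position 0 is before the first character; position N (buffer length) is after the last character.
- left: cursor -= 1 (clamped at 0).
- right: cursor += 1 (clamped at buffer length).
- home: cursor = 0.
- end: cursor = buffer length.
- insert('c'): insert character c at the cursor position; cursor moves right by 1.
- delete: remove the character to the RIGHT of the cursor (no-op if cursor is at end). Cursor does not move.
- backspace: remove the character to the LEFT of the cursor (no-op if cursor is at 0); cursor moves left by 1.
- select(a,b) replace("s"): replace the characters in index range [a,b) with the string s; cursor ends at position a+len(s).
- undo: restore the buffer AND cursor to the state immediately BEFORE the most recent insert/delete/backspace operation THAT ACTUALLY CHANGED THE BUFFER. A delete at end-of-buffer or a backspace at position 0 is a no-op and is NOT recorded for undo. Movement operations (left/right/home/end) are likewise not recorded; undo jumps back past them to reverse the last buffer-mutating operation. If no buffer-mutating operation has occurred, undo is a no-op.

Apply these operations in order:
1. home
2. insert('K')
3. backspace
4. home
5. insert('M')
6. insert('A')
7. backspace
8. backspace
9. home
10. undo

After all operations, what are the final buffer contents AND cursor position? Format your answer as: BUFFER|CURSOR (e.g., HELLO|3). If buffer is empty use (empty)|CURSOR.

After op 1 (home): buf='MUE' cursor=0
After op 2 (insert('K')): buf='KMUE' cursor=1
After op 3 (backspace): buf='MUE' cursor=0
After op 4 (home): buf='MUE' cursor=0
After op 5 (insert('M')): buf='MMUE' cursor=1
After op 6 (insert('A')): buf='MAMUE' cursor=2
After op 7 (backspace): buf='MMUE' cursor=1
After op 8 (backspace): buf='MUE' cursor=0
After op 9 (home): buf='MUE' cursor=0
After op 10 (undo): buf='MMUE' cursor=1

Answer: MMUE|1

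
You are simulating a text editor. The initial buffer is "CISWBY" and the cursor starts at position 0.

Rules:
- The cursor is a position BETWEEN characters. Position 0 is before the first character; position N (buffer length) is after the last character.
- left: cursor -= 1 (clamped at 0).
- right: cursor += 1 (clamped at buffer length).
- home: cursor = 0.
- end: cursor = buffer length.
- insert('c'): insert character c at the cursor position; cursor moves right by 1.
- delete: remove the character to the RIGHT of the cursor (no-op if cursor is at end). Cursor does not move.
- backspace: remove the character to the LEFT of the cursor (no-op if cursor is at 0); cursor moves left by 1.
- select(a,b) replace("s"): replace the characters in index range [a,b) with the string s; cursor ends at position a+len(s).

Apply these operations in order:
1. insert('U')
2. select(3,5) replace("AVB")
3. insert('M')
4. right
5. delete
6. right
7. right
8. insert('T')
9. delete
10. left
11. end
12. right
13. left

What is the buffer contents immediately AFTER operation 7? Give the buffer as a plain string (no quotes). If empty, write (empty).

After op 1 (insert('U')): buf='UCISWBY' cursor=1
After op 2 (select(3,5) replace("AVB")): buf='UCIAVBBY' cursor=6
After op 3 (insert('M')): buf='UCIAVBMBY' cursor=7
After op 4 (right): buf='UCIAVBMBY' cursor=8
After op 5 (delete): buf='UCIAVBMB' cursor=8
After op 6 (right): buf='UCIAVBMB' cursor=8
After op 7 (right): buf='UCIAVBMB' cursor=8

Answer: UCIAVBMB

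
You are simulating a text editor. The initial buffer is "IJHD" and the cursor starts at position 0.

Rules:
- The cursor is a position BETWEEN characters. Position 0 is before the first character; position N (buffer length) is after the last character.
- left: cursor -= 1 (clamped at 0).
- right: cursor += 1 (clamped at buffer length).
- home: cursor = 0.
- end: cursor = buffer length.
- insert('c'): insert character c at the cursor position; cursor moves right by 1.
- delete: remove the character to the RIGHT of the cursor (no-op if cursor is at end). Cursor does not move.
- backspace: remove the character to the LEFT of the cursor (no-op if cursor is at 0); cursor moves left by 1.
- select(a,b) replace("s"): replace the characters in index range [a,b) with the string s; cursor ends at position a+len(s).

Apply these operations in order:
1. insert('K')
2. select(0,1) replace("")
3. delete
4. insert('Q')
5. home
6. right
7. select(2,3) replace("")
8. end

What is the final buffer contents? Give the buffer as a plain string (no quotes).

After op 1 (insert('K')): buf='KIJHD' cursor=1
After op 2 (select(0,1) replace("")): buf='IJHD' cursor=0
After op 3 (delete): buf='JHD' cursor=0
After op 4 (insert('Q')): buf='QJHD' cursor=1
After op 5 (home): buf='QJHD' cursor=0
After op 6 (right): buf='QJHD' cursor=1
After op 7 (select(2,3) replace("")): buf='QJD' cursor=2
After op 8 (end): buf='QJD' cursor=3

Answer: QJD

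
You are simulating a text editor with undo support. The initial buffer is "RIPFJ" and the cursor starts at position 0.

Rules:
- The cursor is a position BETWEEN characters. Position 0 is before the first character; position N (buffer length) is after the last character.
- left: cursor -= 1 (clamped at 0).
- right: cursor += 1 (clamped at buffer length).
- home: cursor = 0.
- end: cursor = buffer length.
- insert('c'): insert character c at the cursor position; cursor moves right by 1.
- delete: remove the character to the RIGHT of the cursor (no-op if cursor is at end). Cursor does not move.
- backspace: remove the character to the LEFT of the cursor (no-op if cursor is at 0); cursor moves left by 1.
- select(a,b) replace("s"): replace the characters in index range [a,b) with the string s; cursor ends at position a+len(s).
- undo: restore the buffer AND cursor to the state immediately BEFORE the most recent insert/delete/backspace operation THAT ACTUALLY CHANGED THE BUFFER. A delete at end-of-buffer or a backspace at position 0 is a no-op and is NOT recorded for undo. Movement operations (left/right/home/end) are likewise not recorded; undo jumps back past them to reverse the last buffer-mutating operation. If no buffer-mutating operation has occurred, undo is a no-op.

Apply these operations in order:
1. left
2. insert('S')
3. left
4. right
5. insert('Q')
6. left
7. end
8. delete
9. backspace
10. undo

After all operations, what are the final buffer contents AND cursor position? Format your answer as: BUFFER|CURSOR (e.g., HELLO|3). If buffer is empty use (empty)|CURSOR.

After op 1 (left): buf='RIPFJ' cursor=0
After op 2 (insert('S')): buf='SRIPFJ' cursor=1
After op 3 (left): buf='SRIPFJ' cursor=0
After op 4 (right): buf='SRIPFJ' cursor=1
After op 5 (insert('Q')): buf='SQRIPFJ' cursor=2
After op 6 (left): buf='SQRIPFJ' cursor=1
After op 7 (end): buf='SQRIPFJ' cursor=7
After op 8 (delete): buf='SQRIPFJ' cursor=7
After op 9 (backspace): buf='SQRIPF' cursor=6
After op 10 (undo): buf='SQRIPFJ' cursor=7

Answer: SQRIPFJ|7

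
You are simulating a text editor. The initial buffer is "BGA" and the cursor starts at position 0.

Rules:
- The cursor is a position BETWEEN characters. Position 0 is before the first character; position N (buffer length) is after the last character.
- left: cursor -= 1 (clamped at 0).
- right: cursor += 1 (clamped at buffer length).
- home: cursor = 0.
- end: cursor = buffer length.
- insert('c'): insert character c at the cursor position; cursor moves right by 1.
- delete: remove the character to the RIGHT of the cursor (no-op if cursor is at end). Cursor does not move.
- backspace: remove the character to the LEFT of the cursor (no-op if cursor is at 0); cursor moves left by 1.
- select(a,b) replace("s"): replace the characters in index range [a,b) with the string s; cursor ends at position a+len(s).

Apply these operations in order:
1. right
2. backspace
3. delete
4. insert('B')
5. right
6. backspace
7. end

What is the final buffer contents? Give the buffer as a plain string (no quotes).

Answer: B

Derivation:
After op 1 (right): buf='BGA' cursor=1
After op 2 (backspace): buf='GA' cursor=0
After op 3 (delete): buf='A' cursor=0
After op 4 (insert('B')): buf='BA' cursor=1
After op 5 (right): buf='BA' cursor=2
After op 6 (backspace): buf='B' cursor=1
After op 7 (end): buf='B' cursor=1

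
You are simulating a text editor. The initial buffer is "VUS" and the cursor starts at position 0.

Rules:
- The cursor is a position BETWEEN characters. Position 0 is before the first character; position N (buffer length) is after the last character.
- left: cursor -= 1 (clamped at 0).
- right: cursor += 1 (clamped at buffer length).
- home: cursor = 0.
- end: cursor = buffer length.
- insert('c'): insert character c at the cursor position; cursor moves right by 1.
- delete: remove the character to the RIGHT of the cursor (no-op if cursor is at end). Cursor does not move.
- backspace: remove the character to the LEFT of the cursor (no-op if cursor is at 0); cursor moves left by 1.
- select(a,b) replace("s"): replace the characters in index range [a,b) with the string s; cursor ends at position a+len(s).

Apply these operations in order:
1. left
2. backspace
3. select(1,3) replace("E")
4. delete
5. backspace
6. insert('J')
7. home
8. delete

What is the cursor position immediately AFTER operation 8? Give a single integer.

After op 1 (left): buf='VUS' cursor=0
After op 2 (backspace): buf='VUS' cursor=0
After op 3 (select(1,3) replace("E")): buf='VE' cursor=2
After op 4 (delete): buf='VE' cursor=2
After op 5 (backspace): buf='V' cursor=1
After op 6 (insert('J')): buf='VJ' cursor=2
After op 7 (home): buf='VJ' cursor=0
After op 8 (delete): buf='J' cursor=0

Answer: 0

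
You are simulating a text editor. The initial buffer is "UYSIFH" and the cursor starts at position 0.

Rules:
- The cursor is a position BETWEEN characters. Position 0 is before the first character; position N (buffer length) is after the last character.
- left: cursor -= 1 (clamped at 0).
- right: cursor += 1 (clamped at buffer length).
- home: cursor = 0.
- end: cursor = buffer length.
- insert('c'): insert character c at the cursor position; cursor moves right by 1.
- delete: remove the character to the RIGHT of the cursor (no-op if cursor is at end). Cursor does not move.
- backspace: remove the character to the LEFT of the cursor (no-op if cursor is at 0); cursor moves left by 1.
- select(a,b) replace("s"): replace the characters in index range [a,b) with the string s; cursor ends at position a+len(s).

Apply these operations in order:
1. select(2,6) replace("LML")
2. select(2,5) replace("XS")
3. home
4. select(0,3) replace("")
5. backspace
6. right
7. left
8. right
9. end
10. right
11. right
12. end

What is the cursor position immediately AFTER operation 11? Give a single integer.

After op 1 (select(2,6) replace("LML")): buf='UYLML' cursor=5
After op 2 (select(2,5) replace("XS")): buf='UYXS' cursor=4
After op 3 (home): buf='UYXS' cursor=0
After op 4 (select(0,3) replace("")): buf='S' cursor=0
After op 5 (backspace): buf='S' cursor=0
After op 6 (right): buf='S' cursor=1
After op 7 (left): buf='S' cursor=0
After op 8 (right): buf='S' cursor=1
After op 9 (end): buf='S' cursor=1
After op 10 (right): buf='S' cursor=1
After op 11 (right): buf='S' cursor=1

Answer: 1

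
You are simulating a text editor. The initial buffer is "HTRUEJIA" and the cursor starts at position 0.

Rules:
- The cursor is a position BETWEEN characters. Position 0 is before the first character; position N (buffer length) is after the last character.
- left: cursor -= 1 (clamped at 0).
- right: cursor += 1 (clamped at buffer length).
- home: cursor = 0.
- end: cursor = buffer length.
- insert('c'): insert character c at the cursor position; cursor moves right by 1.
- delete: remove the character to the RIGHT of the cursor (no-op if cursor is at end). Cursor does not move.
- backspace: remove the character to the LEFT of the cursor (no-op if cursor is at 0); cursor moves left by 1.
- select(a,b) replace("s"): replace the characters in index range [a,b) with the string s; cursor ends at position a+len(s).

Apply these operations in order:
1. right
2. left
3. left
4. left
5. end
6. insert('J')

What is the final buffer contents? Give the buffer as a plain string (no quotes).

After op 1 (right): buf='HTRUEJIA' cursor=1
After op 2 (left): buf='HTRUEJIA' cursor=0
After op 3 (left): buf='HTRUEJIA' cursor=0
After op 4 (left): buf='HTRUEJIA' cursor=0
After op 5 (end): buf='HTRUEJIA' cursor=8
After op 6 (insert('J')): buf='HTRUEJIAJ' cursor=9

Answer: HTRUEJIAJ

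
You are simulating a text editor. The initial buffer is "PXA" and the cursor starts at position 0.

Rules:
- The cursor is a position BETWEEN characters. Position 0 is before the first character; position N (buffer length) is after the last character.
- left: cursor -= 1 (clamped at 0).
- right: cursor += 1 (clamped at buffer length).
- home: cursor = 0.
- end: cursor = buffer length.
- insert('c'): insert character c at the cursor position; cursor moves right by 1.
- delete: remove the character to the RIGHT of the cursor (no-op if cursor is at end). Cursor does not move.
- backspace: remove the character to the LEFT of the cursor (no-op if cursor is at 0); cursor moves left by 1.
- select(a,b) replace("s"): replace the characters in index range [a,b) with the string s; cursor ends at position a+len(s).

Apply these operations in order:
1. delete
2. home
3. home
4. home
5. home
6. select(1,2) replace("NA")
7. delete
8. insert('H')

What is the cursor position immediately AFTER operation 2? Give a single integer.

Answer: 0

Derivation:
After op 1 (delete): buf='XA' cursor=0
After op 2 (home): buf='XA' cursor=0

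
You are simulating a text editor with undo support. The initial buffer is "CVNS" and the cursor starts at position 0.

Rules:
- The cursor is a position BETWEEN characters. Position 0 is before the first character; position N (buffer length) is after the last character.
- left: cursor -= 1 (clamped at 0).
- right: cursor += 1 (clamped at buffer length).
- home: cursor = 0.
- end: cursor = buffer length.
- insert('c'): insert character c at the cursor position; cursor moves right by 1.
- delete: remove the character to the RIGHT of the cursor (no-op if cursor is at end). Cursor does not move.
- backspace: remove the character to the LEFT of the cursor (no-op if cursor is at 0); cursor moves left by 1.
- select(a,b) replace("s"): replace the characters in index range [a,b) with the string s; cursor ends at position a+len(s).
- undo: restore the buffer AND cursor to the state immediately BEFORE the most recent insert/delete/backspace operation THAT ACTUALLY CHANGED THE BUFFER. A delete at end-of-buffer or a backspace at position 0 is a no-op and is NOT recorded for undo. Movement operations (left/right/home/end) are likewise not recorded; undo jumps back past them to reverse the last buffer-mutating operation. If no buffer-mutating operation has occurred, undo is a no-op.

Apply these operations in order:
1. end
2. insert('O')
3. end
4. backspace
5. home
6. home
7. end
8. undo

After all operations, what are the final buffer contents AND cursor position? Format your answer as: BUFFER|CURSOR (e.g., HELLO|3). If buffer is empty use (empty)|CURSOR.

Answer: CVNSO|5

Derivation:
After op 1 (end): buf='CVNS' cursor=4
After op 2 (insert('O')): buf='CVNSO' cursor=5
After op 3 (end): buf='CVNSO' cursor=5
After op 4 (backspace): buf='CVNS' cursor=4
After op 5 (home): buf='CVNS' cursor=0
After op 6 (home): buf='CVNS' cursor=0
After op 7 (end): buf='CVNS' cursor=4
After op 8 (undo): buf='CVNSO' cursor=5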